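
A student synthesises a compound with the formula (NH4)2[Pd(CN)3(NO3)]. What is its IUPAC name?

ammonium tricyanonitratopalladate(II)

The 2 ammonium counter-ions carry a total charge of +2, so each complex ion is 2−.
Ligand charges: 1×nitrato (-1 each), 3×cyano (-1 each); total -4. So Pd + (-4) = 2−, giving Pd = +2.
The complex ion is anionic, so palladium takes the -ate form palladate(II).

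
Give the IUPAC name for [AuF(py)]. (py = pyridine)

There is no counter-ion, so the complex is neutral overall.
Ligand charges: 1×pyridine (neutral), 1×fluoro (-1 each); total -1. So Au + (-1) = 0, giving Au = +1.
Ligands are named alphabetically: fluoro before pyridine.

fluoro(pyridine)gold(I)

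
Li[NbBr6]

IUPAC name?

lithium hexabromoniobate(V)

The 1 lithium counter-ion carries a total charge of +1, so each complex ion is 1−.
Ligand charges: 6×bromo (-1 each); total -6. So Nb + (-6) = 1−, giving Nb = +5.
The complex ion is anionic, so niobium takes the -ate form niobate(V).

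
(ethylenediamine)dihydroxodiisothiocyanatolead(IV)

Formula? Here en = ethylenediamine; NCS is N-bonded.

[Pb(en)(NCS)2(OH)2]

Ligands: 2 hydroxo (OH, -1), 1 ethylenediamine (en, neutral), 2 isothiocyanato (NCS, -1). Ligand charge sum = -4.
With Pb in oxidation state +4, the complex ion is [Pb...].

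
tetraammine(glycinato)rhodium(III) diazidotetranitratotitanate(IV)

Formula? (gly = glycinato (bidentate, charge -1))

Cation [Rh…]: ligand charges -1, Rh(III) ⇒ ion charge 2+.
Anion [Ti…]: ligand charges -6, Ti(IV) ⇒ ion charge 2−.

[Rh(gly)(NH3)4][Ti(N3)2(NO3)4]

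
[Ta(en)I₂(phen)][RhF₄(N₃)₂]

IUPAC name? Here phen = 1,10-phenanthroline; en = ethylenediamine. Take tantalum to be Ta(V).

Ta is given as +5; the cation's ligand charges sum to -2, so the complex cation is 3+.
A 1:1 salt means the anion carries the equal and opposite charge, 3−.
Anion: ligand charges sum to -6; for the ion to be 3−, Rh = +3.

(ethylenediamine)diiodo(1,10-phenanthroline)tantalum(V) diazidotetrafluororhodate(III)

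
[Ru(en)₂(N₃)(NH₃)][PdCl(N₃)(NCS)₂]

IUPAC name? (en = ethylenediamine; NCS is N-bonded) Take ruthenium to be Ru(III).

Both ions are complex: the cation is named first with the plain metal name, the anion second with the -ate form; each ion's ligands are alphabetised independently.
Ru is given as +3; the cation's ligand charges sum to -1, so the complex cation is 2+.
A 1:1 salt means the anion carries the equal and opposite charge, 2−.
Anion: ligand charges sum to -4; for the ion to be 2−, Pd = +2.

ammineazidobis(ethylenediamine)ruthenium(III) azidochlorodiisothiocyanatopalladate(II)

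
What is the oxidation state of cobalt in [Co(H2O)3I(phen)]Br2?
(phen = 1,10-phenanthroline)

2 bromide outside the brackets (-1 each) → the complex ion is 2+.
Ligand charges: 1×I = -1; 1×phen neutral; 3×H2O neutral; sum -1.
Co + (-1) = 2+ ⇒ Co is +3.

+3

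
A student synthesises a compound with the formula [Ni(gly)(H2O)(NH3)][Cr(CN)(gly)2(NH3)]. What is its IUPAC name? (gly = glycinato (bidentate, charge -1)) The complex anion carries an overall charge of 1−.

ammineaqua(glycinato)nickel(II) amminecyanobis(glycinato)chromate(II)

Both ions are complex: the cation is named first with the plain metal name, the anion second with the -ate form; each ion's ligands are alphabetised independently.
The complex anion is given as 1−; its ligand charges sum to -3, so Cr = +2.
A 1:1 salt means the cation carries the equal and opposite charge, 1+.
Cation: ligand charges sum to -1; for the ion to be 1+, Ni = +2.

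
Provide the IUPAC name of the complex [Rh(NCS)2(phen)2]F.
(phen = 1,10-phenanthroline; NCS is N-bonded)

diisothiocyanatobis(1,10-phenanthroline)rhodium(III) fluoride

The 1 fluoride counter-ion carries a total charge of -1, so each complex ion is 1+.
Ligand charges: 2×1,10-phenanthroline (neutral), 2×isothiocyanato (-1 each); total -2. So Rh + (-2) = 1+, giving Rh = +3.
Ligands are named alphabetically: isothiocyanato before phenanthroline.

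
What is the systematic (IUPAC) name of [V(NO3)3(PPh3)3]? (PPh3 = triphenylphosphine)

There is no counter-ion, so the complex is neutral overall.
Ligand charges: 3×triphenylphosphine (neutral), 3×nitrato (-1 each); total -3. So V + (-3) = 0, giving V = +3.
Ligands are named alphabetically: nitrato before triphenylphosphine.

trinitratotris(triphenylphosphine)vanadium(III)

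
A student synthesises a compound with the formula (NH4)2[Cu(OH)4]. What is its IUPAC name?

The 2 ammonium counter-ions carry a total charge of +2, so each complex ion is 2−.
Ligand charges: 4×hydroxo (-1 each); total -4. So Cu + (-4) = 2−, giving Cu = +2.
The complex ion is anionic, so copper takes the -ate form cuprate(II).

ammonium tetrahydroxocuprate(II)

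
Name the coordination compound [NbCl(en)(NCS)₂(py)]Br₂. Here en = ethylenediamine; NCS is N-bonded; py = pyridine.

chloro(ethylenediamine)diisothiocyanato(pyridine)niobium(V) bromide

The 2 bromide counter-ions carry a total charge of -2, so each complex ion is 2+.
Ligand charges: 1×ethylenediamine (neutral), 2×isothiocyanato (-1 each), 1×chloro (-1 each), 1×pyridine (neutral); total -3. So Nb + (-3) = 2+, giving Nb = +5.
Ligands are named alphabetically: chloro before ethylenediamine before isothiocyanato before pyridine.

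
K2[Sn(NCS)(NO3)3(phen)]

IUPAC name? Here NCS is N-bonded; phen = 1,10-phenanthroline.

potassium isothiocyanatotrinitrato(1,10-phenanthroline)stannate(II)

The 2 potassium counter-ions carry a total charge of +2, so each complex ion is 2−.
Ligand charges: 1×isothiocyanato (-1 each), 1×1,10-phenanthroline (neutral), 3×nitrato (-1 each); total -4. So Sn + (-4) = 2−, giving Sn = +2.
Ligands are named alphabetically: isothiocyanato before nitrato before phenanthroline.
The complex ion is anionic, so tin takes the -ate form stannate(II).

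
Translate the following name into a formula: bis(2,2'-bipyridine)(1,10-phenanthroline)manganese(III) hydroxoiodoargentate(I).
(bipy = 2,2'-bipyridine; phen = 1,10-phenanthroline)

Cation [Mn…]: ligand charges 0, Mn(III) ⇒ ion charge 3+.
Anion [Ag…]: ligand charges -2, Ag(I) ⇒ ion charge 1−.
One 3+ cation requires 3 of the 1− anion.

[Mn(bipy)2(phen)][AgI(OH)]3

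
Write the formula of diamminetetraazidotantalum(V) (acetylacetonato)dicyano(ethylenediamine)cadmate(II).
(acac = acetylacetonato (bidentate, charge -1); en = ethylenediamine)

Cation [Ta…]: ligand charges -4, Ta(V) ⇒ ion charge 1+.
Anion [Cd…]: ligand charges -3, Cd(II) ⇒ ion charge 1−.
One 1+ cation balances one 1− anion.

[Ta(N3)4(NH3)2][Cd(acac)(CN)2(en)]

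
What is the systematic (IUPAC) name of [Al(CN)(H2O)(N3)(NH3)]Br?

The 1 bromide counter-ion carries a total charge of -1, so each complex ion is 1+.
Ligand charges: 1×azido (-1 each), 1×ammine (neutral), 1×cyano (-1 each), 1×aqua (neutral); total -2. So Al + (-2) = 1+, giving Al = +3.
Ligands are named alphabetically: ammine before aqua before azido before cyano.

ammineaquaazidocyanoaluminium(III) bromide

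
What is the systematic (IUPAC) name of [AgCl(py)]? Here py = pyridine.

There is no counter-ion, so the complex is neutral overall.
Ligand charges: 1×chloro (-1 each), 1×pyridine (neutral); total -1. So Ag + (-1) = 0, giving Ag = +1.
Ligands are named alphabetically: chloro before pyridine.

chloro(pyridine)silver(I)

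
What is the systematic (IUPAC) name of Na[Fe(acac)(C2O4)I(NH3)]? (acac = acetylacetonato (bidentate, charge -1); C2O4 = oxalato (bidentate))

sodium (acetylacetonato)ammineiodooxalatoferrate(III)

The 1 sodium counter-ion carries a total charge of +1, so each complex ion is 1−.
Ligand charges: 1×iodo (-1 each), 1×ammine (neutral), 1×acetylacetonato (-1 each), 1×oxalato (-2 each); total -4. So Fe + (-4) = 1−, giving Fe = +3.
The complex ion is anionic, so iron takes the -ate form ferrate(III).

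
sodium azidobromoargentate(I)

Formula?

Ligands: 1 azido (N3, -1), 1 bromo (Br, -1). Ligand charge sum = -2.
With Ag in oxidation state +1, the complex ion is [Ag...]^1−.
Charge balance with sodium (+1) requires 1 complex ion per 1 sodium.

Na[AgBr(N3)]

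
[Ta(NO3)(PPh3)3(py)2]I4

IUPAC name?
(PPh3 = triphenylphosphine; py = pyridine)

The 4 iodide counter-ions carry a total charge of -4, so each complex ion is 4+.
Ligand charges: 3×triphenylphosphine (neutral), 1×nitrato (-1 each), 2×pyridine (neutral); total -1. So Ta + (-1) = 4+, giving Ta = +5.
Ligands are named alphabetically: nitrato before pyridine before triphenylphosphine.

nitratobis(pyridine)tris(triphenylphosphine)tantalum(V) iodide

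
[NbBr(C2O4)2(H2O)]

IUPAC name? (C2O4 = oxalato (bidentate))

aquabromodioxalatoniobium(V)

There is no counter-ion, so the complex is neutral overall.
Ligand charges: 1×bromo (-1 each), 1×aqua (neutral), 2×oxalato (-2 each); total -5. So Nb + (-5) = 0, giving Nb = +5.
Ligands are named alphabetically: aqua before bromo before oxalato.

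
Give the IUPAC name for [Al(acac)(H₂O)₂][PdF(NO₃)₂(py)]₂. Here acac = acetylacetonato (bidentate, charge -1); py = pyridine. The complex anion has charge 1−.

(acetylacetonato)diaquaaluminium(III) fluorodinitrato(pyridine)palladate(II)

Both ions are complex: the cation is named first with the plain metal name, the anion second with the -ate form; each ion's ligands are alphabetised independently.
The complex anion is given as 1−; its ligand charges sum to -3, so Pd = +2.
With 2 anions per cation, the cation must be 2×1 = 2+.
Cation: ligand charges sum to -1; for the ion to be 2+, Al = +3.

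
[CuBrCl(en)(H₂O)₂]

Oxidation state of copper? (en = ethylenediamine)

No counter-ion: the bracketed complex is neutral.
Ligand charges: 1×Br = -1; 1×en neutral; 1×Cl = -1; 2×H2O neutral; sum -2.
Cu + (-2) = 0 ⇒ Cu is +2.

+2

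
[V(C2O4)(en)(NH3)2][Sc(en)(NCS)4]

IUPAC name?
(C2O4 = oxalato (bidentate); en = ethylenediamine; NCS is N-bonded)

diammine(ethylenediamine)oxalatovanadium(III) (ethylenediamine)tetraisothiocyanatoscandate(III)

Both ions are complex: the cation is named first with the plain metal name, the anion second with the -ate form; each ion's ligands are alphabetised independently.
Scandium is always +3 in its complexes; the anion's ligand charges sum to -4, so the complex anion is 1−.
A 1:1 salt means the cation carries the equal and opposite charge, 1+.
Cation: ligand charges sum to -2; for the ion to be 1+, V = +3.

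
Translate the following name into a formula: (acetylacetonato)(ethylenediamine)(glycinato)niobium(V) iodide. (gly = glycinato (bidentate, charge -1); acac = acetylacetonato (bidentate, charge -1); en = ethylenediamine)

[Nb(acac)(en)(gly)]I3

Ligands: 1 glycinato (gly, -1), 1 acetylacetonato (acac, -1), 1 ethylenediamine (en, neutral). Ligand charge sum = -2.
With Nb in oxidation state +5, the complex ion is [Nb...]^3+.
Charge balance with iodide (-1) requires 1 complex ion per 3 iodide.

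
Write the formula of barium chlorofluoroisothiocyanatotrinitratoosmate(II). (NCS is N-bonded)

Ba2[OsClF(NCS)(NO3)3]

Ligands: 1 chloro (Cl, -1), 1 isothiocyanato (NCS, -1), 1 fluoro (F, -1), 3 nitrato (NO3, -1). Ligand charge sum = -6.
Charge balance with barium (+2) requires 1 complex ion per 2 barium.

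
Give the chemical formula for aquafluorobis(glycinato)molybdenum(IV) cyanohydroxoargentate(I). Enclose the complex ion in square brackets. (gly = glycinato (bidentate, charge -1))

Cation [Mo…]: ligand charges -3, Mo(IV) ⇒ ion charge 1+.
Anion [Ag…]: ligand charges -2, Ag(I) ⇒ ion charge 1−.
One 1+ cation balances one 1− anion.

[MoF(gly)2(H2O)][Ag(CN)(OH)]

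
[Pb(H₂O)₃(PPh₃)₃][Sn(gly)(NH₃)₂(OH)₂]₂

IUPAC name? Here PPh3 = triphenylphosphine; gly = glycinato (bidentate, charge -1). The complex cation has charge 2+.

triaquatris(triphenylphosphine)lead(II) diammine(glycinato)dihydroxostannate(II)

Both ions are complex: the cation is named first with the plain metal name, the anion second with the -ate form; each ion's ligands are alphabetised independently.
The complex cation is given as 2+; its ligand charges sum to 0, so Pb = +2.
With 2 anions per cation, each anion must be 2/2 = 1−.
Anion: ligand charges sum to -3; for the ion to be 1−, Sn = +2.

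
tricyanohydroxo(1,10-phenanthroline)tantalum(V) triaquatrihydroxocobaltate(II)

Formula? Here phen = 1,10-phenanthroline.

Cation [Ta…]: ligand charges -4, Ta(V) ⇒ ion charge 1+.
Anion [Co…]: ligand charges -3, Co(II) ⇒ ion charge 1−.
One 1+ cation balances one 1− anion.

[Ta(CN)3(OH)(phen)][Co(H2O)3(OH)3]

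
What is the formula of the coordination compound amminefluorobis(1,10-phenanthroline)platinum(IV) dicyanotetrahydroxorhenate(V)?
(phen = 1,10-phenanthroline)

Cation [Pt…]: ligand charges -1, Pt(IV) ⇒ ion charge 3+.
Anion [Re…]: ligand charges -6, Re(V) ⇒ ion charge 1−.
One 3+ cation requires 3 of the 1− anion.

[PtF(NH3)(phen)2][Re(CN)2(OH)4]3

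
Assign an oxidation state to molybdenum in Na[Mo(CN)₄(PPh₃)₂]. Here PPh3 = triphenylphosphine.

1 sodium outside the brackets (+1 each) → the complex ion is 1−.
Ligand charges: 2×PPh3 neutral; 4×CN = -4; sum -4.
Mo + (-4) = 1− ⇒ Mo is +3.

+3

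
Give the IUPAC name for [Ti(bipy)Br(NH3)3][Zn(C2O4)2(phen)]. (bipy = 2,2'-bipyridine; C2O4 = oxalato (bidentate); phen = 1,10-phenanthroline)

Both ions are complex: the cation is named first with the plain metal name, the anion second with the -ate form; each ion's ligands are alphabetised independently.
Zinc is always +2 in its complexes; the anion's ligand charges sum to -4, so the complex anion is 2−.
A 1:1 salt means the cation carries the equal and opposite charge, 2+.
Cation: ligand charges sum to -1; for the ion to be 2+, Ti = +3.

triammine(2,2'-bipyridine)bromotitanium(III) dioxalato(1,10-phenanthroline)zincate(II)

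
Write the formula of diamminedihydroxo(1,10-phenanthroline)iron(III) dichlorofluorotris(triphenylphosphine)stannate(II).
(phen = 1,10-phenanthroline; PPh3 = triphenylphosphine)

[Fe(NH3)2(OH)2(phen)][SnCl2F(PPh3)3]

Cation [Fe…]: ligand charges -2, Fe(III) ⇒ ion charge 1+.
Anion [Sn…]: ligand charges -3, Sn(II) ⇒ ion charge 1−.
One 1+ cation balances one 1− anion.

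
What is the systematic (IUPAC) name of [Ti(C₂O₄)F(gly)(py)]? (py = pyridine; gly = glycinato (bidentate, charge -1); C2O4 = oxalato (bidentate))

There is no counter-ion, so the complex is neutral overall.
Ligand charges: 1×pyridine (neutral), 1×glycinato (-1 each), 1×oxalato (-2 each), 1×fluoro (-1 each); total -4. So Ti + (-4) = 0, giving Ti = +4.
Ligands are named alphabetically: fluoro before glycinato before oxalato before pyridine.

fluoro(glycinato)oxalato(pyridine)titanium(IV)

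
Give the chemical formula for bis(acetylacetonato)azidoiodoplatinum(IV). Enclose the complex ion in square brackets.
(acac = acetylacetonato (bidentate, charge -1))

[Pt(acac)2I(N3)]

Ligands: 1 azido (N3, -1), 2 acetylacetonato (acac, -1), 1 iodo (I, -1). Ligand charge sum = -4.
With Pt in oxidation state +4, the complex ion is [Pt...].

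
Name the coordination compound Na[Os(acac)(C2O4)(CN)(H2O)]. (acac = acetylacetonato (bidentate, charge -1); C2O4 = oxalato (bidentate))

The 1 sodium counter-ion carries a total charge of +1, so each complex ion is 1−.
Ligand charges: 1×aqua (neutral), 1×acetylacetonato (-1 each), 1×oxalato (-2 each), 1×cyano (-1 each); total -4. So Os + (-4) = 1−, giving Os = +3.
Ligands are named alphabetically: acetylacetonato before aqua before cyano before oxalato.
The complex ion is anionic, so osmium takes the -ate form osmate(III).

sodium (acetylacetonato)aquacyanooxalatoosmate(III)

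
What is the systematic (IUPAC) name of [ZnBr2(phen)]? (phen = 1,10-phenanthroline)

dibromo(1,10-phenanthroline)zinc(II)

There is no counter-ion, so the complex is neutral overall.
Ligand charges: 2×bromo (-1 each), 1×1,10-phenanthroline (neutral); total -2. So Zn + (-2) = 0, giving Zn = +2.
Ligands are named alphabetically: bromo before phenanthroline.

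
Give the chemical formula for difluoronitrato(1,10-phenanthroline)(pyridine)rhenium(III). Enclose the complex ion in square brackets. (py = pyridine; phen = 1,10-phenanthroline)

[ReF2(NO3)(phen)(py)]

Ligands: 1 pyridine (py, neutral), 1 nitrato (NO3, -1), 2 fluoro (F, -1), 1 1,10-phenanthroline (phen, neutral). Ligand charge sum = -3.
With Re in oxidation state +3, the complex ion is [Re...].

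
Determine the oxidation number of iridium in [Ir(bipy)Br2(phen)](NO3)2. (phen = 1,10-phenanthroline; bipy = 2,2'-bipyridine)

2 nitrate outside the brackets (-1 each) → the complex ion is 2+.
Ligand charges: 1×phen neutral; 1×bipy neutral; 2×Br = -2; sum -2.
Ir + (-2) = 2+ ⇒ Ir is +4.

+4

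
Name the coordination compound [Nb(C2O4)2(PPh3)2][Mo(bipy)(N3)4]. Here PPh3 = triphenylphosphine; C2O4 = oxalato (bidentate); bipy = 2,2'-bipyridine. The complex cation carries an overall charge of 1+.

Both ions are complex: the cation is named first with the plain metal name, the anion second with the -ate form; each ion's ligands are alphabetised independently.
The complex cation is given as 1+; its ligand charges sum to -4, so Nb = +5.
A 1:1 salt means the anion carries the equal and opposite charge, 1−.
Anion: ligand charges sum to -4; for the ion to be 1−, Mo = +3.

dioxalatobis(triphenylphosphine)niobium(V) tetraazido(2,2'-bipyridine)molybdate(III)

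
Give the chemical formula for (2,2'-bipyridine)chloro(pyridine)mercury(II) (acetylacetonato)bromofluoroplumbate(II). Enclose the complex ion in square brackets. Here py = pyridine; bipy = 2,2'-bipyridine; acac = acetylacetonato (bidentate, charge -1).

Cation [Hg…]: ligand charges -1, Hg(II) ⇒ ion charge 1+.
Anion [Pb…]: ligand charges -3, Pb(II) ⇒ ion charge 1−.
One 1+ cation balances one 1− anion.

[Hg(bipy)Cl(py)][Pb(acac)BrF]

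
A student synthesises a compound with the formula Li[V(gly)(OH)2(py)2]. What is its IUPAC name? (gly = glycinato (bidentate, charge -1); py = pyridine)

lithium (glycinato)dihydroxobis(pyridine)vanadate(II)

The 1 lithium counter-ion carries a total charge of +1, so each complex ion is 1−.
Ligand charges: 1×glycinato (-1 each), 2×pyridine (neutral), 2×hydroxo (-1 each); total -3. So V + (-3) = 1−, giving V = +2.
Ligands are named alphabetically: glycinato before hydroxo before pyridine.
The complex ion is anionic, so vanadium takes the -ate form vanadate(II).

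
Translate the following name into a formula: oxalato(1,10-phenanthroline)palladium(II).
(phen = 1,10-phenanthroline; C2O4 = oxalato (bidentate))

[Pd(C2O4)(phen)]

Ligands: 1 1,10-phenanthroline (phen, neutral), 1 oxalato (C2O4, -2). Ligand charge sum = -2.
With Pd in oxidation state +2, the complex ion is [Pd...].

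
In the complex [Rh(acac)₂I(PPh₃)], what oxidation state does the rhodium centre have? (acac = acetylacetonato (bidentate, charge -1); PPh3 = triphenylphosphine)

No counter-ion: the bracketed complex is neutral.
Ligand charges: 1×I = -1; 2×acac = -2; 1×PPh3 neutral; sum -3.
Rh + (-3) = 0 ⇒ Rh is +3.

+3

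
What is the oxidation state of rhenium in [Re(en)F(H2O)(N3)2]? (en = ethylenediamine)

+3

No counter-ion: the bracketed complex is neutral.
Ligand charges: 2×N3 = -2; 1×H2O neutral; 1×en neutral; 1×F = -1; sum -3.
Re + (-3) = 0 ⇒ Re is +3.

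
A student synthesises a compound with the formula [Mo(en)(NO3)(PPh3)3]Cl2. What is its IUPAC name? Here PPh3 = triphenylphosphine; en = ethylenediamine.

The 2 chloride counter-ions carry a total charge of -2, so each complex ion is 2+.
Ligand charges: 1×nitrato (-1 each), 3×triphenylphosphine (neutral), 1×ethylenediamine (neutral); total -1. So Mo + (-1) = 2+, giving Mo = +3.
Ligands are named alphabetically: ethylenediamine before nitrato before triphenylphosphine.

(ethylenediamine)nitratotris(triphenylphosphine)molybdenum(III) chloride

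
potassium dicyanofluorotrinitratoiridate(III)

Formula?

K3[Ir(CN)2F(NO3)3]

Ligands: 2 cyano (CN, -1), 1 fluoro (F, -1), 3 nitrato (NO3, -1). Ligand charge sum = -6.
Charge balance with potassium (+1) requires 1 complex ion per 3 potassium.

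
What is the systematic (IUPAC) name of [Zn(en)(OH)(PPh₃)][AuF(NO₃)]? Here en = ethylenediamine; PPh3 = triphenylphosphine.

Zinc is always +2 in its complexes; the cation's ligand charges sum to -1, so the complex cation is 1+.
A 1:1 salt means the anion carries the equal and opposite charge, 1−.
Anion: ligand charges sum to -2; for the ion to be 1−, Au = +1.

(ethylenediamine)hydroxo(triphenylphosphine)zinc(II) fluoronitratoaurate(I)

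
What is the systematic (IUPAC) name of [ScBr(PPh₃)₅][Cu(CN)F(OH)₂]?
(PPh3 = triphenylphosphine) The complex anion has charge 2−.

bromopentakis(triphenylphosphine)scandium(III) cyanofluorodihydroxocuprate(II)

The complex anion is given as 2−; its ligand charges sum to -4, so Cu = +2.
A 1:1 salt means the cation carries the equal and opposite charge, 2+.
Cation: ligand charges sum to -1; for the ion to be 2+, Sc = +3.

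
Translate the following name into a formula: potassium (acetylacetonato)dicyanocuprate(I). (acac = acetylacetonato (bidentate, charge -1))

Ligands: 1 acetylacetonato (acac, -1), 2 cyano (CN, -1). Ligand charge sum = -3.
Charge balance with potassium (+1) requires 1 complex ion per 2 potassium.

K2[Cu(acac)(CN)2]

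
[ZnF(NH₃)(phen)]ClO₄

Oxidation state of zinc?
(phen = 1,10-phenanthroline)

+2

1 perchlorate outside the brackets (-1 each) → the complex ion is 1+.
Ligand charges: 1×F = -1; 1×phen neutral; 1×NH3 neutral; sum -1.
Zn + (-1) = 1+ ⇒ Zn is +2.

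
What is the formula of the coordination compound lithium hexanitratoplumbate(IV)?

Ligands: 6 nitrato (NO3, -1). Ligand charge sum = -6.
With Pb in oxidation state +4, the complex ion is [Pb...]^2−.
Charge balance with lithium (+1) requires 1 complex ion per 2 lithium.

Li2[Pb(NO3)6]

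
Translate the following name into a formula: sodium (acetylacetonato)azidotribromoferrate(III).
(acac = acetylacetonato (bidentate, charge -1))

Ligands: 1 acetylacetonato (acac, -1), 1 azido (N3, -1), 3 bromo (Br, -1). Ligand charge sum = -5.
With Fe in oxidation state +3, the complex ion is [Fe...]^2−.
Charge balance with sodium (+1) requires 1 complex ion per 2 sodium.

Na2[Fe(acac)Br3(N3)]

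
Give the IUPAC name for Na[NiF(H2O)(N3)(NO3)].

The 1 sodium counter-ion carries a total charge of +1, so each complex ion is 1−.
Ligand charges: 1×aqua (neutral), 1×azido (-1 each), 1×fluoro (-1 each), 1×nitrato (-1 each); total -3. So Ni + (-3) = 1−, giving Ni = +2.
The complex ion is anionic, so nickel takes the -ate form nickelate(II).

sodium aquaazidofluoronitratonickelate(II)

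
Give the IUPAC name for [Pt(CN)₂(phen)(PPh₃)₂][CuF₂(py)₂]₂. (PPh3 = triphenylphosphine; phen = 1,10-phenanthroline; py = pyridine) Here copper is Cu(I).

dicyano(1,10-phenanthroline)bis(triphenylphosphine)platinum(IV) difluorobis(pyridine)cuprate(I)

Cu is given as +1; the anion's ligand charges sum to -2, so the complex anion is 1−.
With 2 anions per cation, the cation must be 2×1 = 2+.
Cation: ligand charges sum to -2; for the ion to be 2+, Pt = +4.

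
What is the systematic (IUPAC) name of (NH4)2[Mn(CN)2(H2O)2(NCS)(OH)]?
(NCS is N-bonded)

ammonium diaquadicyanohydroxoisothiocyanatomanganate(II)

The 2 ammonium counter-ions carry a total charge of +2, so each complex ion is 2−.
Ligand charges: 1×hydroxo (-1 each), 2×aqua (neutral), 1×isothiocyanato (-1 each), 2×cyano (-1 each); total -4. So Mn + (-4) = 2−, giving Mn = +2.
Ligands are named alphabetically: aqua before cyano before hydroxo before isothiocyanato.
The complex ion is anionic, so manganese takes the -ate form manganate(II).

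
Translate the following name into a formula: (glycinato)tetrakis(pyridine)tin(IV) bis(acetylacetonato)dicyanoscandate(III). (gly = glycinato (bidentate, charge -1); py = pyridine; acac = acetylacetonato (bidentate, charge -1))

Cation [Sn…]: ligand charges -1, Sn(IV) ⇒ ion charge 3+.
Anion [Sc…]: ligand charges -4, Sc(III) ⇒ ion charge 1−.
One 3+ cation requires 3 of the 1− anion.

[Sn(gly)(py)4][Sc(acac)2(CN)2]3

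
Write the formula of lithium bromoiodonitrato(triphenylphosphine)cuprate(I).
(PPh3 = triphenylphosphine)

Ligands: 1 nitrato (NO3, -1), 1 iodo (I, -1), 1 triphenylphosphine (PPh3, neutral), 1 bromo (Br, -1). Ligand charge sum = -3.
With Cu in oxidation state +1, the complex ion is [Cu...]^2−.
Charge balance with lithium (+1) requires 1 complex ion per 2 lithium.

Li2[CuBrI(NO3)(PPh3)]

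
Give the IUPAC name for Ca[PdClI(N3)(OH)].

The 1 calcium counter-ion carries a total charge of +2, so each complex ion is 2−.
Ligand charges: 1×iodo (-1 each), 1×hydroxo (-1 each), 1×chloro (-1 each), 1×azido (-1 each); total -4. So Pd + (-4) = 2−, giving Pd = +2.
The complex ion is anionic, so palladium takes the -ate form palladate(II).

calcium azidochlorohydroxoiodopalladate(II)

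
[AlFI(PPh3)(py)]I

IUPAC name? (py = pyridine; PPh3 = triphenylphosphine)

fluoroiodo(pyridine)(triphenylphosphine)aluminium(III) iodide

The 1 iodide counter-ion carries a total charge of -1, so each complex ion is 1+.
Ligand charges: 1×pyridine (neutral), 1×fluoro (-1 each), 1×iodo (-1 each), 1×triphenylphosphine (neutral); total -2. So Al + (-2) = 1+, giving Al = +3.
Ligands are named alphabetically: fluoro before iodo before pyridine before triphenylphosphine.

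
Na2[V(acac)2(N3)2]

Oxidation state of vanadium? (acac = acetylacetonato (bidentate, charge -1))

2 sodium outside the brackets (+1 each) → the complex ion is 2−.
Ligand charges: 2×acac = -2; 2×N3 = -2; sum -4.
V + (-4) = 2− ⇒ V is +2.

+2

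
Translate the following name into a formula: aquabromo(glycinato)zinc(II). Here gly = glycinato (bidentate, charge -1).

[ZnBr(gly)(H2O)]

Ligands: 1 bromo (Br, -1), 1 glycinato (gly, -1), 1 aqua (H2O, neutral). Ligand charge sum = -2.
With Zn in oxidation state +2, the complex ion is [Zn...].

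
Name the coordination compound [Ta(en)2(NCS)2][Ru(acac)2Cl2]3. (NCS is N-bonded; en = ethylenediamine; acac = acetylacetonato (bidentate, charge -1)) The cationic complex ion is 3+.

bis(ethylenediamine)diisothiocyanatotantalum(V) bis(acetylacetonato)dichlororuthenate(III)

The complex cation is given as 3+; its ligand charges sum to -2, so Ta = +5.
With 3 anions per cation, each anion must be 3/3 = 1−.
Anion: ligand charges sum to -4; for the ion to be 1−, Ru = +3.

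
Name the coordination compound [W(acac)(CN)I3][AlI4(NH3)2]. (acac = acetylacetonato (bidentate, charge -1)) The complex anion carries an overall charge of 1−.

Both ions are complex: the cation is named first with the plain metal name, the anion second with the -ate form; each ion's ligands are alphabetised independently.
The complex anion is given as 1−; its ligand charges sum to -4, so Al = +3.
A 1:1 salt means the cation carries the equal and opposite charge, 1+.
Cation: ligand charges sum to -5; for the ion to be 1+, W = +6.

(acetylacetonato)cyanotriiodotungsten(VI) diamminetetraiodoaluminate(III)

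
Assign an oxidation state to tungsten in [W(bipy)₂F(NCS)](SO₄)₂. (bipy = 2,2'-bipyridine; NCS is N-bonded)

2 sulfate outside the brackets (-2 each) → the complex ion is 4+.
Ligand charges: 1×F = -1; 2×bipy neutral; 1×NCS = -1; sum -2.
W + (-2) = 4+ ⇒ W is +6.

+6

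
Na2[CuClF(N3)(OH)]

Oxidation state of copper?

+2

2 sodium outside the brackets (+1 each) → the complex ion is 2−.
Ligand charges: 1×F = -1; 1×OH = -1; 1×Cl = -1; 1×N3 = -1; sum -4.
Cu + (-4) = 2− ⇒ Cu is +2.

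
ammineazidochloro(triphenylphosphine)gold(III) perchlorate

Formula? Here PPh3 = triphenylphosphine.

[AuCl(N3)(NH3)(PPh3)]ClO4

Ligands: 1 chloro (Cl, -1), 1 ammine (NH3, neutral), 1 triphenylphosphine (PPh3, neutral), 1 azido (N3, -1). Ligand charge sum = -2.
Charge balance with perchlorate (-1) requires 1 complex ion per 1 perchlorate.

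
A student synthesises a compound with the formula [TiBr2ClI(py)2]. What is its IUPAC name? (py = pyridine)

dibromochloroiodobis(pyridine)titanium(IV)

There is no counter-ion, so the complex is neutral overall.
Ligand charges: 1×iodo (-1 each), 2×pyridine (neutral), 2×bromo (-1 each), 1×chloro (-1 each); total -4. So Ti + (-4) = 0, giving Ti = +4.
Ligands are named alphabetically: bromo before chloro before iodo before pyridine.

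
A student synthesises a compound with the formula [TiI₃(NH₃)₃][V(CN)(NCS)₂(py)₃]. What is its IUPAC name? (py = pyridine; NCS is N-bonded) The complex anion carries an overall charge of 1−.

The complex anion is given as 1−; its ligand charges sum to -3, so V = +2.
A 1:1 salt means the cation carries the equal and opposite charge, 1+.
Cation: ligand charges sum to -3; for the ion to be 1+, Ti = +4.

triamminetriiodotitanium(IV) cyanodiisothiocyanatotris(pyridine)vanadate(II)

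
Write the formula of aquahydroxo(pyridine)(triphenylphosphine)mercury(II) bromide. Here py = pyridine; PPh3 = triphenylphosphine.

[Hg(H2O)(OH)(PPh3)(py)]Br

Ligands: 1 hydroxo (OH, -1), 1 aqua (H2O, neutral), 1 pyridine (py, neutral), 1 triphenylphosphine (PPh3, neutral). Ligand charge sum = -1.
Charge balance with bromide (-1) requires 1 complex ion per 1 bromide.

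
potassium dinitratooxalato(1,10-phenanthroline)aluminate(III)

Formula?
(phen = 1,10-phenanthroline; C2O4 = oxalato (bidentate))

Ligands: 2 nitrato (NO3, -1), 1 1,10-phenanthroline (phen, neutral), 1 oxalato (C2O4, -2). Ligand charge sum = -4.
With Al in oxidation state +3, the complex ion is [Al...]^1−.
Charge balance with potassium (+1) requires 1 complex ion per 1 potassium.

K[Al(C2O4)(NO3)2(phen)]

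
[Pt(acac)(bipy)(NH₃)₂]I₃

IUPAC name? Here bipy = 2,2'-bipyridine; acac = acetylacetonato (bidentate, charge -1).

(acetylacetonato)diammine(2,2'-bipyridine)platinum(IV) iodide

The 3 iodide counter-ions carry a total charge of -3, so each complex ion is 3+.
Ligand charges: 2×ammine (neutral), 1×2,2'-bipyridine (neutral), 1×acetylacetonato (-1 each); total -1. So Pt + (-1) = 3+, giving Pt = +4.
Ligands are named alphabetically: acetylacetonato before ammine before bipyridine.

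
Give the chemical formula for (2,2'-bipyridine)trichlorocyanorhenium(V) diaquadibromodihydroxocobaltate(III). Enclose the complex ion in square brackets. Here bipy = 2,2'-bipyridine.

[Re(bipy)Cl3(CN)][CoBr2(H2O)2(OH)2]

Cation [Re…]: ligand charges -4, Re(V) ⇒ ion charge 1+.
Anion [Co…]: ligand charges -4, Co(III) ⇒ ion charge 1−.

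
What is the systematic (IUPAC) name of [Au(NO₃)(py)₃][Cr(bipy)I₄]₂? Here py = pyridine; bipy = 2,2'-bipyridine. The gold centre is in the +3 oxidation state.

Both ions are complex: the cation is named first with the plain metal name, the anion second with the -ate form; each ion's ligands are alphabetised independently.
Au is given as +3; the cation's ligand charges sum to -1, so the complex cation is 2+.
With 2 anions per cation, each anion must be 2/2 = 1−.
Anion: ligand charges sum to -4; for the ion to be 1−, Cr = +3.

nitratotris(pyridine)gold(III) (2,2'-bipyridine)tetraiodochromate(III)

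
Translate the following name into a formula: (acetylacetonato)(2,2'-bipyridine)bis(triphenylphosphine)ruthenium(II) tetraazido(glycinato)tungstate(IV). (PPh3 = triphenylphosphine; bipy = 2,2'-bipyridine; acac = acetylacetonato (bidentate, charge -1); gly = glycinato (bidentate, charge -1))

Cation [Ru…]: ligand charges -1, Ru(II) ⇒ ion charge 1+.
Anion [W…]: ligand charges -5, W(IV) ⇒ ion charge 1−.
One 1+ cation balances one 1− anion.

[Ru(acac)(bipy)(PPh3)2][W(gly)(N3)4]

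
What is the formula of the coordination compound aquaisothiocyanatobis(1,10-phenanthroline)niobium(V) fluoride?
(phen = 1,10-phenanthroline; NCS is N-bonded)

Ligands: 2 1,10-phenanthroline (phen, neutral), 1 aqua (H2O, neutral), 1 isothiocyanato (NCS, -1). Ligand charge sum = -1.
Charge balance with fluoride (-1) requires 1 complex ion per 4 fluoride.

[Nb(H2O)(NCS)(phen)2]F4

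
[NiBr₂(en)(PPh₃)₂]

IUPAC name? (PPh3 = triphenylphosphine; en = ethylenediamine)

dibromo(ethylenediamine)bis(triphenylphosphine)nickel(II)

There is no counter-ion, so the complex is neutral overall.
Ligand charges: 2×triphenylphosphine (neutral), 1×ethylenediamine (neutral), 2×bromo (-1 each); total -2. So Ni + (-2) = 0, giving Ni = +2.
Ligands are named alphabetically: bromo before ethylenediamine before triphenylphosphine.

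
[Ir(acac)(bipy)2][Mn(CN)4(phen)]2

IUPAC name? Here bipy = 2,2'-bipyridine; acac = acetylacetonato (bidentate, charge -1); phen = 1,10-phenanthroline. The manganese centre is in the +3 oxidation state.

Mn is given as +3; the anion's ligand charges sum to -4, so the complex anion is 1−.
With 2 anions per cation, the cation must be 2×1 = 2+.
Cation: ligand charges sum to -1; for the ion to be 2+, Ir = +3.

(acetylacetonato)bis(2,2'-bipyridine)iridium(III) tetracyano(1,10-phenanthroline)manganate(III)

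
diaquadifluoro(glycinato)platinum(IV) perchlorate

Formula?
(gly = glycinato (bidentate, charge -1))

[PtF2(gly)(H2O)2]ClO4

Ligands: 2 aqua (H2O, neutral), 2 fluoro (F, -1), 1 glycinato (gly, -1). Ligand charge sum = -3.
With Pt in oxidation state +4, the complex ion is [Pt...]^1+.
Charge balance with perchlorate (-1) requires 1 complex ion per 1 perchlorate.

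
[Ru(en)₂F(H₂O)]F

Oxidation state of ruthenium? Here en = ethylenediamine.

+2

1 fluoride outside the brackets (-1 each) → the complex ion is 1+.
Ligand charges: 1×H2O neutral; 1×F = -1; 2×en neutral; sum -1.
Ru + (-1) = 1+ ⇒ Ru is +2.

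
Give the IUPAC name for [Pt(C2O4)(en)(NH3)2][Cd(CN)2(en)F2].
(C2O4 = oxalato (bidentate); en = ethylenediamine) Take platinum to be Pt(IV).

Both ions are complex: the cation is named first with the plain metal name, the anion second with the -ate form; each ion's ligands are alphabetised independently.
Pt is given as +4; the cation's ligand charges sum to -2, so the complex cation is 2+.
A 1:1 salt means the anion carries the equal and opposite charge, 2−.
Anion: ligand charges sum to -4; for the ion to be 2−, Cd = +2.

diammine(ethylenediamine)oxalatoplatinum(IV) dicyano(ethylenediamine)difluorocadmate(II)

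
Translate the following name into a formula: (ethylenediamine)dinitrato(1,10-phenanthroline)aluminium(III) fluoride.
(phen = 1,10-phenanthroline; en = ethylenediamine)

[Al(en)(NO3)2(phen)]F

Ligands: 1 1,10-phenanthroline (phen, neutral), 2 nitrato (NO3, -1), 1 ethylenediamine (en, neutral). Ligand charge sum = -2.
Charge balance with fluoride (-1) requires 1 complex ion per 1 fluoride.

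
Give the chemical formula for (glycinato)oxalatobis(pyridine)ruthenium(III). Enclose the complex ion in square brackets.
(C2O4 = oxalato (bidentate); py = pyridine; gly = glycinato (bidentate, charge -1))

Ligands: 1 oxalato (C2O4, -2), 2 pyridine (py, neutral), 1 glycinato (gly, -1). Ligand charge sum = -3.
With Ru in oxidation state +3, the complex ion is [Ru...].

[Ru(C2O4)(gly)(py)2]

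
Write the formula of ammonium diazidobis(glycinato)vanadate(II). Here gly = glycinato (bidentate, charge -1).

Ligands: 2 azido (N3, -1), 2 glycinato (gly, -1). Ligand charge sum = -4.
With V in oxidation state +2, the complex ion is [V...]^2−.
Charge balance with ammonium (+1) requires 1 complex ion per 2 ammonium.

(NH4)2[V(gly)2(N3)2]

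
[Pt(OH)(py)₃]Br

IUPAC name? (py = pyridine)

hydroxotris(pyridine)platinum(II) bromide

The 1 bromide counter-ion carries a total charge of -1, so each complex ion is 1+.
Ligand charges: 1×hydroxo (-1 each), 3×pyridine (neutral); total -1. So Pt + (-1) = 1+, giving Pt = +2.
Ligands are named alphabetically: hydroxo before pyridine.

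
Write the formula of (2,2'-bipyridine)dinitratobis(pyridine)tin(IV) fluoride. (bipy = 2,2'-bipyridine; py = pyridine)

[Sn(bipy)(NO3)2(py)2]F2

Ligands: 1 2,2'-bipyridine (bipy, neutral), 2 pyridine (py, neutral), 2 nitrato (NO3, -1). Ligand charge sum = -2.
With Sn in oxidation state +4, the complex ion is [Sn...]^2+.
Charge balance with fluoride (-1) requires 1 complex ion per 2 fluoride.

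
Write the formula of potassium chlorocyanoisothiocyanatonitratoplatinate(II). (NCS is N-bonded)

K2[PtCl(CN)(NCS)(NO3)]

Ligands: 1 isothiocyanato (NCS, -1), 1 cyano (CN, -1), 1 chloro (Cl, -1), 1 nitrato (NO3, -1). Ligand charge sum = -4.
With Pt in oxidation state +2, the complex ion is [Pt...]^2−.
Charge balance with potassium (+1) requires 1 complex ion per 2 potassium.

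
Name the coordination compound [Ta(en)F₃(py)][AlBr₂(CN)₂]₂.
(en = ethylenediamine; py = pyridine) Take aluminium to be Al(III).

(ethylenediamine)trifluoro(pyridine)tantalum(V) dibromodicyanoaluminate(III)

Both ions are complex: the cation is named first with the plain metal name, the anion second with the -ate form; each ion's ligands are alphabetised independently.
Al is given as +3; the anion's ligand charges sum to -4, so the complex anion is 1−.
With 2 anions per cation, the cation must be 2×1 = 2+.
Cation: ligand charges sum to -3; for the ion to be 2+, Ta = +5.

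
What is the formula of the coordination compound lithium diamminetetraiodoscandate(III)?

Ligands: 2 ammine (NH3, neutral), 4 iodo (I, -1). Ligand charge sum = -4.
With Sc in oxidation state +3, the complex ion is [Sc...]^1−.
Charge balance with lithium (+1) requires 1 complex ion per 1 lithium.

Li[ScI4(NH3)2]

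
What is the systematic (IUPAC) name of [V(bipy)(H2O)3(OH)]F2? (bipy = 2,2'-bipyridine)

triaqua(2,2'-bipyridine)hydroxovanadium(III) fluoride

The 2 fluoride counter-ions carry a total charge of -2, so each complex ion is 2+.
Ligand charges: 1×2,2'-bipyridine (neutral), 1×hydroxo (-1 each), 3×aqua (neutral); total -1. So V + (-1) = 2+, giving V = +3.
Ligands are named alphabetically: aqua before bipyridine before hydroxo.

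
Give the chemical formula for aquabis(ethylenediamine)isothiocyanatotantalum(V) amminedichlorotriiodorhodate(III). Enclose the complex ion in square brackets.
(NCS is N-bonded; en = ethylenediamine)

Cation [Ta…]: ligand charges -1, Ta(V) ⇒ ion charge 4+.
Anion [Rh…]: ligand charges -5, Rh(III) ⇒ ion charge 2−.

[Ta(en)2(H2O)(NCS)][RhCl2I3(NH3)]2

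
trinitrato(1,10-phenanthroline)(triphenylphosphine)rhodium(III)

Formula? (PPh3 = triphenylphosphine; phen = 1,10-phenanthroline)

[Rh(NO3)3(phen)(PPh3)]

Ligands: 3 nitrato (NO3, -1), 1 triphenylphosphine (PPh3, neutral), 1 1,10-phenanthroline (phen, neutral). Ligand charge sum = -3.
With Rh in oxidation state +3, the complex ion is [Rh...].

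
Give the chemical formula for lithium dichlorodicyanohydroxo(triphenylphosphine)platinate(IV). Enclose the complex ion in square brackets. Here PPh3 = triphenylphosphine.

Ligands: 1 triphenylphosphine (PPh3, neutral), 1 hydroxo (OH, -1), 2 cyano (CN, -1), 2 chloro (Cl, -1). Ligand charge sum = -5.
With Pt in oxidation state +4, the complex ion is [Pt...]^1−.
Charge balance with lithium (+1) requires 1 complex ion per 1 lithium.

Li[PtCl2(CN)2(OH)(PPh3)]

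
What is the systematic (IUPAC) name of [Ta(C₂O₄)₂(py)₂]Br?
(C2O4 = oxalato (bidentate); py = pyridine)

The 1 bromide counter-ion carries a total charge of -1, so each complex ion is 1+.
Ligand charges: 2×oxalato (-2 each), 2×pyridine (neutral); total -4. So Ta + (-4) = 1+, giving Ta = +5.
Ligands are named alphabetically: oxalato before pyridine.

dioxalatobis(pyridine)tantalum(V) bromide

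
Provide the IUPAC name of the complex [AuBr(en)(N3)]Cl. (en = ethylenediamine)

azidobromo(ethylenediamine)gold(III) chloride

The 1 chloride counter-ion carries a total charge of -1, so each complex ion is 1+.
Ligand charges: 1×ethylenediamine (neutral), 1×azido (-1 each), 1×bromo (-1 each); total -2. So Au + (-2) = 1+, giving Au = +3.
Ligands are named alphabetically: azido before bromo before ethylenediamine.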